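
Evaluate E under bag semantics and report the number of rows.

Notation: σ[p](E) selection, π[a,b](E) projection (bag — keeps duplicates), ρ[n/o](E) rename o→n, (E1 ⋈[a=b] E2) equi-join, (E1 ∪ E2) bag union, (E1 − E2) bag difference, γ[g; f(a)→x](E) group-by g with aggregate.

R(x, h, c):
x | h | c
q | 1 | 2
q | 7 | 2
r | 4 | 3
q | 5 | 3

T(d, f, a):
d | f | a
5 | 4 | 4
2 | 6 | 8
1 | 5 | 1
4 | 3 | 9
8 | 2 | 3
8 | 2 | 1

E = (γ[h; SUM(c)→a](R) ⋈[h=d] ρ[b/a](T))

Row counts bottom-up:
  R → 4
  γ[h; SUM(c)→a](R) → 4
  T → 6
  ρ[b/a](T) → 6
  (γ[h; SUM(c)→a](R) ⋈[h=d] ρ[b/a](T)) → 3

|E| = 3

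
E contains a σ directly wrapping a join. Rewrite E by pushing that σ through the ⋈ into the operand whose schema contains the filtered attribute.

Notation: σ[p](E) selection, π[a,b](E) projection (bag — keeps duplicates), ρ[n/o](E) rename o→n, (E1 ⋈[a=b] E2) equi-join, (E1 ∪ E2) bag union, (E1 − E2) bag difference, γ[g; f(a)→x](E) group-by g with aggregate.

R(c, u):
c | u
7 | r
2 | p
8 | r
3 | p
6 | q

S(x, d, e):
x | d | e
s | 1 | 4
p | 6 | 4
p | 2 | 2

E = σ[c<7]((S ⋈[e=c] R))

σ filters on c, owned by the right side.
E' = (S ⋈[e=c] σ[c<7](R))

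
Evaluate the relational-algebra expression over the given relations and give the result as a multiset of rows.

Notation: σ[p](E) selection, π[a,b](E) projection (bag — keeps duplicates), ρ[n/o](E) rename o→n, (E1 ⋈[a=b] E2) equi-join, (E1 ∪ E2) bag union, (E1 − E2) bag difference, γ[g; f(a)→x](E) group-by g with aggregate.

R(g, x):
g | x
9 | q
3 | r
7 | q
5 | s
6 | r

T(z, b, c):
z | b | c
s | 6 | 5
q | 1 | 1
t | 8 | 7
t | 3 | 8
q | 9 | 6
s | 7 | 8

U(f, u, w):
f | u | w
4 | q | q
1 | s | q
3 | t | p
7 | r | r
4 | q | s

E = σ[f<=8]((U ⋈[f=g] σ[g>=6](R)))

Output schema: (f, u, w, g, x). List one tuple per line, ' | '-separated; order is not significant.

Row counts bottom-up:
  U → 5
  R → 5
  σ[g>=6](R) → 3
  (U ⋈[f=g] σ[g>=6](R)) → 1
  σ[f<=8]((U ⋈[f=g] σ[g>=6](R))) → 1

== RESULT ==
f | u | w | g | x
7 | r | r | 7 | q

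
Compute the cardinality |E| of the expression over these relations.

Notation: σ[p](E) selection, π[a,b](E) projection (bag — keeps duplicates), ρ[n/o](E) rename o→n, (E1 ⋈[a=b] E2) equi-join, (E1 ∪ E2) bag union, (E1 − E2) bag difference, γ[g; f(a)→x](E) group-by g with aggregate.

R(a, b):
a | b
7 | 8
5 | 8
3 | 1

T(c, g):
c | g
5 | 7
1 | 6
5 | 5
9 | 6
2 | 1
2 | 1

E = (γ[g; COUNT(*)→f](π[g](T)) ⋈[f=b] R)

Subexpression sizes:
  T → 6
  π[g](T) → 6
  γ[g; COUNT(*)→f](π[g](T)) → 4
  R → 3
  (γ[g; COUNT(*)→f](π[g](T)) ⋈[f=b] R) → 2

|E| = 2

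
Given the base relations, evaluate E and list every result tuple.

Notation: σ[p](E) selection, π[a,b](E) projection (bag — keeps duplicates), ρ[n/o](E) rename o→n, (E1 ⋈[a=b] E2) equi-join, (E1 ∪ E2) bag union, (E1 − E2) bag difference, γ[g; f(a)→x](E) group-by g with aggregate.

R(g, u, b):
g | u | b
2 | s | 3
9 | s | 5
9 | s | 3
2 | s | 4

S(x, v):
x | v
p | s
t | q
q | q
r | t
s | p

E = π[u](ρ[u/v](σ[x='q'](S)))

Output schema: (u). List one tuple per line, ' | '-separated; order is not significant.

Subexpression sizes:
  S → 5
  σ[x='q'](S) → 1
  ρ[u/v](σ[x='q'](S)) → 1
  π[u](ρ[u/v](σ[x='q'](S))) → 1

== RESULT ==
u
q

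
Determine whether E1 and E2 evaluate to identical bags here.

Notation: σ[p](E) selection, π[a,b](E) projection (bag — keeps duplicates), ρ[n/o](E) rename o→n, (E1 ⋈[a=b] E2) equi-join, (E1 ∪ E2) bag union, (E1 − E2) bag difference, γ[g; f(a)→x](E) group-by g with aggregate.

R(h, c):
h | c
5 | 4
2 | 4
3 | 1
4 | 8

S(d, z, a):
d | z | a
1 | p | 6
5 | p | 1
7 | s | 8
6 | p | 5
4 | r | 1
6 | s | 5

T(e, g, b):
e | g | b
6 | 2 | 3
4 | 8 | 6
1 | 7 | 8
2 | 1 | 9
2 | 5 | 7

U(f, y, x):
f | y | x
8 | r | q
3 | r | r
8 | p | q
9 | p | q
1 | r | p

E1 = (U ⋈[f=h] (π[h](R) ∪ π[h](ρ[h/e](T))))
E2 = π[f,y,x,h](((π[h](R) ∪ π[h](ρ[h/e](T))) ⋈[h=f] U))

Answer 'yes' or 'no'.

E1 row counts bottom-up:
  U → 5
  R → 4
  π[h](R) → 4
  T → 5
  ρ[h/e](T) → 5
  π[h](ρ[h/e](T)) → 5
  (π[h](R) ∪ π[h](ρ[h/e](T))) → 9
  (U ⋈[f=h] (π[h](R) ∪ π[h](ρ[h/e](T)))) → 2
E2 row counts bottom-up:
  R → 4
  π[h](R) → 4
  T → 5
  ρ[h/e](T) → 5
  π[h](ρ[h/e](T)) → 5
  (π[h](R) ∪ π[h](ρ[h/e](T))) → 9
  U → 5
  ((π[h](R) ∪ π[h](ρ[h/e](T))) ⋈[h=f] U) → 2
  π[f,y,x,h](((π[h](R) ∪ π[h](ρ[h/e](T))) ⋈[h=f] U)) → 2

E1 and E2 produce the same multiset:
f | y | x | h
1 | r | p | 1
3 | r | r | 3

yes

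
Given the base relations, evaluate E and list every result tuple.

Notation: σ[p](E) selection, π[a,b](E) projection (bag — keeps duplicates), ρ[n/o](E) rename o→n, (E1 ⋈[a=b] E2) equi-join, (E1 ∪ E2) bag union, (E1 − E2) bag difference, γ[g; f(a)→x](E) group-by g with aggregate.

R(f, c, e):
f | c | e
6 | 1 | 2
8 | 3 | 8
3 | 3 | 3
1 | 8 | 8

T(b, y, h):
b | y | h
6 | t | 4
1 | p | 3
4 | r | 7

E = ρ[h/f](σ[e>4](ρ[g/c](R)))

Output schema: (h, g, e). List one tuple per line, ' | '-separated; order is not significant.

Row counts bottom-up:
  R → 4
  ρ[g/c](R) → 4
  σ[e>4](ρ[g/c](R)) → 2
  ρ[h/f](σ[e>4](ρ[g/c](R))) → 2

== RESULT ==
h | g | e
1 | 8 | 8
8 | 3 | 8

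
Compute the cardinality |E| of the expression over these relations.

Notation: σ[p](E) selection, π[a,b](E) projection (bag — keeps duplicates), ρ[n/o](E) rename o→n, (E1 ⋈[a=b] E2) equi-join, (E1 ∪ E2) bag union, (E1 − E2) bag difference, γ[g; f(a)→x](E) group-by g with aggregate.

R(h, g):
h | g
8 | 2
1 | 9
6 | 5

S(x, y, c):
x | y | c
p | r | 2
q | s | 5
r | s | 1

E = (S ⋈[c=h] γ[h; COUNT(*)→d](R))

Stepwise |·|:
  S → 3
  R → 3
  γ[h; COUNT(*)→d](R) → 3
  (S ⋈[c=h] γ[h; COUNT(*)→d](R)) → 1

|E| = 1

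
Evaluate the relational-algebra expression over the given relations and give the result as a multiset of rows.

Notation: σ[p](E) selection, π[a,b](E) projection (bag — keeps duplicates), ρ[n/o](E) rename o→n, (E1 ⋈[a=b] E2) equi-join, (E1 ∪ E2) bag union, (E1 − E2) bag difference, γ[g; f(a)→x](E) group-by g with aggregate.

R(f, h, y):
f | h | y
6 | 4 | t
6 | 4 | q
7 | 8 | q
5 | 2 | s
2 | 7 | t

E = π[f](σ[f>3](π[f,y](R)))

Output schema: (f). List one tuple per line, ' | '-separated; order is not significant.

Row counts bottom-up:
  R → 5
  π[f,y](R) → 5
  σ[f>3](π[f,y](R)) → 4
  π[f](σ[f>3](π[f,y](R))) → 4

== RESULT ==
f
5
6
6
7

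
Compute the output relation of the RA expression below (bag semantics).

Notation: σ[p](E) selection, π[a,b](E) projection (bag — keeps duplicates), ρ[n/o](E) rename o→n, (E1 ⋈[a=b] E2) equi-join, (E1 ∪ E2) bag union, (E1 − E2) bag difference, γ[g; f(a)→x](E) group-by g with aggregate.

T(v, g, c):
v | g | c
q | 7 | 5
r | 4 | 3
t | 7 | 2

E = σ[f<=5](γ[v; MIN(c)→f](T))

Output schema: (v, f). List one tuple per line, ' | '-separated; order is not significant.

Stepwise |·|:
  T → 3
  γ[v; MIN(c)→f](T) → 3
  σ[f<=5](γ[v; MIN(c)→f](T)) → 3

== RESULT ==
v | f
q | 5
r | 3
t | 2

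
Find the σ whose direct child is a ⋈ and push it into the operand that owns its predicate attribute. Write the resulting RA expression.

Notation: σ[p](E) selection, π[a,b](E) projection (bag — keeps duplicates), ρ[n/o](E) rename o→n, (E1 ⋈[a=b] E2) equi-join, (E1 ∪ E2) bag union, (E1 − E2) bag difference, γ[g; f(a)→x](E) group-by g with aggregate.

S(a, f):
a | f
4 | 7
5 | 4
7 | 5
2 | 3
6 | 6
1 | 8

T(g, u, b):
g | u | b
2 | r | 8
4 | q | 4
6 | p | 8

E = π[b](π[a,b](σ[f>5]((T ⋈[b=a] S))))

σ filters on f, owned by the right side.
E' = π[b](π[a,b]((T ⋈[b=a] σ[f>5](S))))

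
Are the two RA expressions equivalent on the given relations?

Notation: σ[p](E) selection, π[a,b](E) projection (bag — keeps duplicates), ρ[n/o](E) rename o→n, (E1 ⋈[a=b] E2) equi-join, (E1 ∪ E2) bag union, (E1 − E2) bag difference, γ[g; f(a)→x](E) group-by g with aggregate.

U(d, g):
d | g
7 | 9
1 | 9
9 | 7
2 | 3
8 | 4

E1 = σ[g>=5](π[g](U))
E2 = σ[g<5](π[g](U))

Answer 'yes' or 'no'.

E1 stepwise |·|:
  U → 5
  π[g](U) → 5
  σ[g>=5](π[g](U)) → 3
E2 stepwise |·|:
  U → 5
  π[g](U) → 5
  σ[g<5](π[g](U)) → 2

E1 result:
g
7
9
9
E2 result:
g
3
4
Witness: (7,) appears 1× in E1 but 0× in E2.

no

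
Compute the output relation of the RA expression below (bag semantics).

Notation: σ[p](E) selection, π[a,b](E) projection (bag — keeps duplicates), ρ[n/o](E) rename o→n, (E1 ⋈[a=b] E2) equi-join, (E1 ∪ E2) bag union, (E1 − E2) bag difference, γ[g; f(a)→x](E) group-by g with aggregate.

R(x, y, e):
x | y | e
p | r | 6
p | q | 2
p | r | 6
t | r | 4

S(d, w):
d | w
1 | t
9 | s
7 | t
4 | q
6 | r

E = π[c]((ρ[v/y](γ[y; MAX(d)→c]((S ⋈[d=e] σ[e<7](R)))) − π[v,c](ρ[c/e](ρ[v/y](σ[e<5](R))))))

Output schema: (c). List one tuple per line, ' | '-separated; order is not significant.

Stepwise |·|:
  S → 5
  R → 4
  σ[e<7](R) → 4
  (S ⋈[d=e] σ[e<7](R)) → 3
  γ[y; MAX(d)→c]((S ⋈[d=e] σ[e<7](R))) → 1
  ρ[v/y](γ[y; MAX(d)→c]((S ⋈[d=e] σ[e<7](R)))) → 1
  R → 4
  σ[e<5](R) → 2
  ρ[v/y](σ[e<5](R)) → 2
  ρ[c/e](ρ[v/y](σ[e<5](R))) → 2
  π[v,c](ρ[c/e](ρ[v/y](σ[e<5](R)))) → 2
  (ρ[v/y](γ[y; MAX(d)→c]((S ⋈[d=e] σ[e<7](R)))) − π[v,c](ρ[c/e](ρ[v/y](σ[e<5](R))))) → 1
  π[c]((ρ[v/y](γ[y; MAX(d)→c]((S ⋈[d=e] σ[e<7](R)))) − π[v,c](ρ[c/e](ρ[v/y](σ[e<5](R)))))) → 1

== RESULT ==
c
6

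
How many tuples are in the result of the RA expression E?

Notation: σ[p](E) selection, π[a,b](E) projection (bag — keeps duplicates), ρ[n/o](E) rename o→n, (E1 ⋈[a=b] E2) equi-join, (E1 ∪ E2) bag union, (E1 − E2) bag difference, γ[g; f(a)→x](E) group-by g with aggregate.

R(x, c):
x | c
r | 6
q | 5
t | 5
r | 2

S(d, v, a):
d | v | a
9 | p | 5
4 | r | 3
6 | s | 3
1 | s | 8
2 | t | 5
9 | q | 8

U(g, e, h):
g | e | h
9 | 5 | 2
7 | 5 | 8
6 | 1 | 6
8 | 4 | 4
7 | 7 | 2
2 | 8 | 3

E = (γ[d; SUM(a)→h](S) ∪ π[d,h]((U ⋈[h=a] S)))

Row counts bottom-up:
  S → 6
  γ[d; SUM(a)→h](S) → 5
  U → 6
  S → 6
  (U ⋈[h=a] S) → 4
  π[d,h]((U ⋈[h=a] S)) → 4
  (γ[d; SUM(a)→h](S) ∪ π[d,h]((U ⋈[h=a] S))) → 9

|E| = 9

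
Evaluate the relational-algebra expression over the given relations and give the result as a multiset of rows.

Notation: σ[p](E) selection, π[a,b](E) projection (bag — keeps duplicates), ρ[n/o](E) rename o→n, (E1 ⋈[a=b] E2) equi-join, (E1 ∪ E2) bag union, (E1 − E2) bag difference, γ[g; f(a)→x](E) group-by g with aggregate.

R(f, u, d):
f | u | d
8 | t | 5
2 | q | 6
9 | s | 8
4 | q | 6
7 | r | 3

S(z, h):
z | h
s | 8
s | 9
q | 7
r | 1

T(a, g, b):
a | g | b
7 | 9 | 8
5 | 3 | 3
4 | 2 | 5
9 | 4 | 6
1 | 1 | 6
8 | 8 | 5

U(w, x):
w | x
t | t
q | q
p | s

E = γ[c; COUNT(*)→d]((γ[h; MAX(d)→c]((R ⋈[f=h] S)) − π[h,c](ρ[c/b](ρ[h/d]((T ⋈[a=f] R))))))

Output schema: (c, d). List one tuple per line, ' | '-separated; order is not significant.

Per-node cardinality:
  R → 5
  S → 4
  (R ⋈[f=h] S) → 3
  γ[h; MAX(d)→c]((R ⋈[f=h] S)) → 3
  T → 6
  R → 5
  (T ⋈[a=f] R) → 4
  ρ[h/d]((T ⋈[a=f] R)) → 4
  ρ[c/b](ρ[h/d]((T ⋈[a=f] R))) → 4
  π[h,c](ρ[c/b](ρ[h/d]((T ⋈[a=f] R)))) → 4
  (γ[h; MAX(d)→c]((R ⋈[f=h] S)) − π[h,c](ρ[c/b](ρ[h/d]((T ⋈[a=f] R))))) → 3
  γ[c; COUNT(*)→d]((γ[h; MAX(d)→c]((R ⋈[f=h] S)) − π[h,c](ρ[c/b](ρ[h/d]((T ⋈[a=f] R)))))) → 3

== RESULT ==
c | d
3 | 1
5 | 1
8 | 1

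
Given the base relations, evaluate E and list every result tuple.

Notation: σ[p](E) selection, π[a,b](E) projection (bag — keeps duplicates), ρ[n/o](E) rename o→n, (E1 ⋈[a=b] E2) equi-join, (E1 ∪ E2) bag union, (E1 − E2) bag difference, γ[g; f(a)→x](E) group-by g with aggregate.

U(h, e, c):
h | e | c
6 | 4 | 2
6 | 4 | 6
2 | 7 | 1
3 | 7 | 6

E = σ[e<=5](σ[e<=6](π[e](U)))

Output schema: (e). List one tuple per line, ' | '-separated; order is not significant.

Per-node cardinality:
  U → 4
  π[e](U) → 4
  σ[e<=6](π[e](U)) → 2
  σ[e<=5](σ[e<=6](π[e](U))) → 2

== RESULT ==
e
4
4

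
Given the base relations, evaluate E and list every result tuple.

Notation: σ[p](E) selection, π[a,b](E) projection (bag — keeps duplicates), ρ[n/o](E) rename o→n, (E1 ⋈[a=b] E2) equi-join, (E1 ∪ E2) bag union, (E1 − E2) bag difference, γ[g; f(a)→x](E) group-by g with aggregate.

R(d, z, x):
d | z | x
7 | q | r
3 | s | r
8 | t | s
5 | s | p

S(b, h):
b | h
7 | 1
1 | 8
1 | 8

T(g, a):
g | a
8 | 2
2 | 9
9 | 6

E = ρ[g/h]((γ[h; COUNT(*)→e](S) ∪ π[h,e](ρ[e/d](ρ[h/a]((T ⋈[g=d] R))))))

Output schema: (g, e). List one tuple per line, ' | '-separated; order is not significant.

Row counts bottom-up:
  S → 3
  γ[h; COUNT(*)→e](S) → 2
  T → 3
  R → 4
  (T ⋈[g=d] R) → 1
  ρ[h/a]((T ⋈[g=d] R)) → 1
  ρ[e/d](ρ[h/a]((T ⋈[g=d] R))) → 1
  π[h,e](ρ[e/d](ρ[h/a]((T ⋈[g=d] R)))) → 1
  (γ[h; COUNT(*)→e](S) ∪ π[h,e](ρ[e/d](ρ[h/a]((T ⋈[g=d] R))))) → 3
  ρ[g/h]((γ[h; COUNT(*)→e](S) ∪ π[h,e](ρ[e/d](ρ[h/a]((T ⋈[g=d] R)))))) → 3

== RESULT ==
g | e
1 | 1
2 | 8
8 | 2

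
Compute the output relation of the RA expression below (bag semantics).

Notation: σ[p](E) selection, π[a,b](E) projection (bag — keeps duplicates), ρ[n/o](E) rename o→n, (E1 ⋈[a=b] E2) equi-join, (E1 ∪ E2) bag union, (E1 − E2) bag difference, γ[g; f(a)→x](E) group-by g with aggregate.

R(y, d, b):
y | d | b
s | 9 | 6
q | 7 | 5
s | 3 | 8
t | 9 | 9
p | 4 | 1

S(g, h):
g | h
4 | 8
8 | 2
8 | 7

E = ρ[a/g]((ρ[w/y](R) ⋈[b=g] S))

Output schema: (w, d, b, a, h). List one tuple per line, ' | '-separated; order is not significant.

Subexpression sizes:
  R → 5
  ρ[w/y](R) → 5
  S → 3
  (ρ[w/y](R) ⋈[b=g] S) → 2
  ρ[a/g]((ρ[w/y](R) ⋈[b=g] S)) → 2

== RESULT ==
w | d | b | a | h
s | 3 | 8 | 8 | 2
s | 3 | 8 | 8 | 7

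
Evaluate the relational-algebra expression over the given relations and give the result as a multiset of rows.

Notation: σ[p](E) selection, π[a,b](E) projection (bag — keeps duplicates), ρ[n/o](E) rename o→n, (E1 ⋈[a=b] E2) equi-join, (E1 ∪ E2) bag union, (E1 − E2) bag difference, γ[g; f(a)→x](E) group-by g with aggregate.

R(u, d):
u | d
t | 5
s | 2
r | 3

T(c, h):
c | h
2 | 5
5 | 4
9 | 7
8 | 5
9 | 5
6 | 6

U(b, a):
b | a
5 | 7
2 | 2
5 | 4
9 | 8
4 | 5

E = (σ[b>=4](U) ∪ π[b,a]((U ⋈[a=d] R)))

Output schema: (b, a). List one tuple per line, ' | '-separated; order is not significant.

Per-node cardinality:
  U → 5
  σ[b>=4](U) → 4
  U → 5
  R → 3
  (U ⋈[a=d] R) → 2
  π[b,a]((U ⋈[a=d] R)) → 2
  (σ[b>=4](U) ∪ π[b,a]((U ⋈[a=d] R))) → 6

== RESULT ==
b | a
2 | 2
4 | 5
4 | 5
5 | 4
5 | 7
9 | 8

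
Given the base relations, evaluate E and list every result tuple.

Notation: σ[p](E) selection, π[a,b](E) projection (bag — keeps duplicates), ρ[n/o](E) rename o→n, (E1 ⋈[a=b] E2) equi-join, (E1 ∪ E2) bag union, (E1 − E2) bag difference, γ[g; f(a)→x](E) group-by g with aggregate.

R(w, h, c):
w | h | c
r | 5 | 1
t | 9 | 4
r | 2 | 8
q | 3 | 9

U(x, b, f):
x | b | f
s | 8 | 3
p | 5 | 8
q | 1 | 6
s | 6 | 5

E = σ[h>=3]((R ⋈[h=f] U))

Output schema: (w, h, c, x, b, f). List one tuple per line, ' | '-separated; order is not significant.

Stepwise |·|:
  R → 4
  U → 4
  (R ⋈[h=f] U) → 2
  σ[h>=3]((R ⋈[h=f] U)) → 2

== RESULT ==
w | h | c | x | b | f
q | 3 | 9 | s | 8 | 3
r | 5 | 1 | s | 6 | 5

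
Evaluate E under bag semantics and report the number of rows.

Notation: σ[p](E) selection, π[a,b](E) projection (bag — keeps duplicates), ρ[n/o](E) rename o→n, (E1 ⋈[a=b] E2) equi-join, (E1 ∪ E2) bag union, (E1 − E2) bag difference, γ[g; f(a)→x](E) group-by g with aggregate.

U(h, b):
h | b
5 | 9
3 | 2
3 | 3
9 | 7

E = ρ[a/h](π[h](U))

Per-node cardinality:
  U → 4
  π[h](U) → 4
  ρ[a/h](π[h](U)) → 4

|E| = 4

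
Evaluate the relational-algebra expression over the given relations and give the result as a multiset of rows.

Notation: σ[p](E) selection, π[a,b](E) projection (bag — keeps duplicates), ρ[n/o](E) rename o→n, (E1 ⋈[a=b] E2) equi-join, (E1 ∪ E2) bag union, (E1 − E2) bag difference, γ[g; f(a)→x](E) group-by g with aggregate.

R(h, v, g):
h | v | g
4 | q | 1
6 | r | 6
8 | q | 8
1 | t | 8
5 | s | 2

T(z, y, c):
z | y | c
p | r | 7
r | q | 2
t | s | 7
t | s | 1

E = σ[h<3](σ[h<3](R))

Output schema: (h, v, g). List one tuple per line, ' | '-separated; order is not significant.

Per-node cardinality:
  R → 5
  σ[h<3](R) → 1
  σ[h<3](σ[h<3](R)) → 1

== RESULT ==
h | v | g
1 | t | 8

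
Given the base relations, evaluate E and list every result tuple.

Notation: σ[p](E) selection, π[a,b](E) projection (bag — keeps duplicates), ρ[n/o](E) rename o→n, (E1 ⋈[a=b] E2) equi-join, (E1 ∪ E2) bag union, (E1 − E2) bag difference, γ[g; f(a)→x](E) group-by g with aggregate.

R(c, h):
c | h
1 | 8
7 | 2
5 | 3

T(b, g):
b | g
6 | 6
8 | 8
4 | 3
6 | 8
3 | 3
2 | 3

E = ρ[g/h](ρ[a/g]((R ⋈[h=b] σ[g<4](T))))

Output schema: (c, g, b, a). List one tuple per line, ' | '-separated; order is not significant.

Stepwise |·|:
  R → 3
  T → 6
  σ[g<4](T) → 3
  (R ⋈[h=b] σ[g<4](T)) → 2
  ρ[a/g]((R ⋈[h=b] σ[g<4](T))) → 2
  ρ[g/h](ρ[a/g]((R ⋈[h=b] σ[g<4](T)))) → 2

== RESULT ==
c | g | b | a
5 | 3 | 3 | 3
7 | 2 | 2 | 3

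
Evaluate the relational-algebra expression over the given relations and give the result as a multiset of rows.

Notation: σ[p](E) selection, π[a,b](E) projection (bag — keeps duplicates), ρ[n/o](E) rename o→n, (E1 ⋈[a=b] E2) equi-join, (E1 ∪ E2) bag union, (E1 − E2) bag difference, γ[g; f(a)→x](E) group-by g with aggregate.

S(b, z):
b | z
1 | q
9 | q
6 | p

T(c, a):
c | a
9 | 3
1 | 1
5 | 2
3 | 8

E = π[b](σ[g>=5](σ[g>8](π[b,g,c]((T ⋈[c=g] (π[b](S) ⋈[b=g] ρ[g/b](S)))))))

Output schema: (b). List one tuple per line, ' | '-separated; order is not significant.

Subexpression sizes:
  T → 4
  S → 3
  π[b](S) → 3
  S → 3
  ρ[g/b](S) → 3
  (π[b](S) ⋈[b=g] ρ[g/b](S)) → 3
  (T ⋈[c=g] (π[b](S) ⋈[b=g] ρ[g/b](S))) → 2
  π[b,g,c]((T ⋈[c=g] (π[b](S) ⋈[b=g] ρ[g/b](S)))) → 2
  σ[g>8](π[b,g,c]((T ⋈[c=g] (π[b](S) ⋈[b=g] ρ[g/b](S))))) → 1
  σ[g>=5](σ[g>8](π[b,g,c]((T ⋈[c=g] (π[b](S) ⋈[b=g] ρ[g/b](S)))))) → 1
  π[b](σ[g>=5](σ[g>8](π[b,g,c]((T ⋈[c=g] (π[b](S) ⋈[b=g] ρ[g/b](S))))))) → 1

== RESULT ==
b
9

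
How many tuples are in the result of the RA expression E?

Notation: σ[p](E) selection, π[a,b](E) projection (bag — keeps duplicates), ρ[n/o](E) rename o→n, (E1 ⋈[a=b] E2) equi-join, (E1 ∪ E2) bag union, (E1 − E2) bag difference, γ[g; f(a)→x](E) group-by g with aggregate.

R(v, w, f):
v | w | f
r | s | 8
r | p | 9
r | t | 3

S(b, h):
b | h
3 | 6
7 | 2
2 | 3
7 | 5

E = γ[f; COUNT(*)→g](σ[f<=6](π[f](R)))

Row counts bottom-up:
  R → 3
  π[f](R) → 3
  σ[f<=6](π[f](R)) → 1
  γ[f; COUNT(*)→g](σ[f<=6](π[f](R))) → 1

|E| = 1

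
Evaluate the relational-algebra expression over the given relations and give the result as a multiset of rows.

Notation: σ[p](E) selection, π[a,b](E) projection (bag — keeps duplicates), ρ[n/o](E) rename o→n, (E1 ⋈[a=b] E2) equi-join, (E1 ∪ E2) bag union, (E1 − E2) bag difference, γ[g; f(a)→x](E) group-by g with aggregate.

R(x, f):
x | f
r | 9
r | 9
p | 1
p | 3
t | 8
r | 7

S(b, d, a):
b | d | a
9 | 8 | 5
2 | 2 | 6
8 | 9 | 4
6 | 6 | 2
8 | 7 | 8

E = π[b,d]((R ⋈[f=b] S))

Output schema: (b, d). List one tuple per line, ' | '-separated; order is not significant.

Subexpression sizes:
  R → 6
  S → 5
  (R ⋈[f=b] S) → 4
  π[b,d]((R ⋈[f=b] S)) → 4

== RESULT ==
b | d
8 | 7
8 | 9
9 | 8
9 | 8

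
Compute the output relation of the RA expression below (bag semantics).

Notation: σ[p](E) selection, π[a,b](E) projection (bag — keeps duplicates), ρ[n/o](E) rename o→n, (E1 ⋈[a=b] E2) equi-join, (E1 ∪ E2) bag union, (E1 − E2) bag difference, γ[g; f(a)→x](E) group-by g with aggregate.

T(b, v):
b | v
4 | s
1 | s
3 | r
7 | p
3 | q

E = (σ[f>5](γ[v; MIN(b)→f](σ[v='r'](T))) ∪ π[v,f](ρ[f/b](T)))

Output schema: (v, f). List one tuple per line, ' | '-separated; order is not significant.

Row counts bottom-up:
  T → 5
  σ[v='r'](T) → 1
  γ[v; MIN(b)→f](σ[v='r'](T)) → 1
  σ[f>5](γ[v; MIN(b)→f](σ[v='r'](T))) → 0
  T → 5
  ρ[f/b](T) → 5
  π[v,f](ρ[f/b](T)) → 5
  (σ[f>5](γ[v; MIN(b)→f](σ[v='r'](T))) ∪ π[v,f](ρ[f/b](T))) → 5

== RESULT ==
v | f
p | 7
q | 3
r | 3
s | 1
s | 4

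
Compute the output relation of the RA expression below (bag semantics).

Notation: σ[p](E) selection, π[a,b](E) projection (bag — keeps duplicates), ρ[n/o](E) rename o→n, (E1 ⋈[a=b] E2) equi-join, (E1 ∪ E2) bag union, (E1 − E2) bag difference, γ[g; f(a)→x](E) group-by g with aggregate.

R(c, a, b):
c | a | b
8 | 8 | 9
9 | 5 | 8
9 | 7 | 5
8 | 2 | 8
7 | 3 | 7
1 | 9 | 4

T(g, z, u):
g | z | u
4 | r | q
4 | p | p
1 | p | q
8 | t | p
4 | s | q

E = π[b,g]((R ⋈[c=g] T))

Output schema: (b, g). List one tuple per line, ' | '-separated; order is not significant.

Row counts bottom-up:
  R → 6
  T → 5
  (R ⋈[c=g] T) → 3
  π[b,g]((R ⋈[c=g] T)) → 3

== RESULT ==
b | g
4 | 1
8 | 8
9 | 8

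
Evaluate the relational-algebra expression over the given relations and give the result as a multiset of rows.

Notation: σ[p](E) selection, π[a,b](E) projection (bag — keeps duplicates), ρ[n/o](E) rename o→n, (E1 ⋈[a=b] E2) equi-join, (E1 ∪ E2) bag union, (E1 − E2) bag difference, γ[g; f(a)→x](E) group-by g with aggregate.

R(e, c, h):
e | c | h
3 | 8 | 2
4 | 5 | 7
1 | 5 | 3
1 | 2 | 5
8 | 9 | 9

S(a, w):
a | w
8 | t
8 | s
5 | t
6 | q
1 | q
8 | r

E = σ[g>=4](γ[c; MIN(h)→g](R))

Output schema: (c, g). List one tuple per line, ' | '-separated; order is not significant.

Subexpression sizes:
  R → 5
  γ[c; MIN(h)→g](R) → 4
  σ[g>=4](γ[c; MIN(h)→g](R)) → 2

== RESULT ==
c | g
2 | 5
9 | 9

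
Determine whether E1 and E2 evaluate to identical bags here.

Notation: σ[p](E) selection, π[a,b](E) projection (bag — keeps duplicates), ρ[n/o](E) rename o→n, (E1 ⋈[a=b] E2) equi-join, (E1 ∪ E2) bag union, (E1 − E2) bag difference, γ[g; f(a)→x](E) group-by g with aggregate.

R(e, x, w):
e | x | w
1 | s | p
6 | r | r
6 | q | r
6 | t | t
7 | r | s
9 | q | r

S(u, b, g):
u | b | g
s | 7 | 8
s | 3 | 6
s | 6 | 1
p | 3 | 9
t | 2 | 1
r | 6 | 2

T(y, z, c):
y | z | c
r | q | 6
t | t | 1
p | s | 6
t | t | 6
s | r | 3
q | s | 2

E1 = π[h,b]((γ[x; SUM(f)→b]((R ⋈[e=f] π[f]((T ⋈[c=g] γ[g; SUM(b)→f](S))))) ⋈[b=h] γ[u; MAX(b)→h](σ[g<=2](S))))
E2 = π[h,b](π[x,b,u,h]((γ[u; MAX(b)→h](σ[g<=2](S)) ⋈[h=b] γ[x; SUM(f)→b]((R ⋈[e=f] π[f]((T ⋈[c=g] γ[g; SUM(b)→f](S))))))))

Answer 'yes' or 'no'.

E1 subexpression sizes:
  R → 6
  T → 6
  S → 6
  γ[g; SUM(b)→f](S) → 5
  (T ⋈[c=g] γ[g; SUM(b)→f](S)) → 5
  π[f]((T ⋈[c=g] γ[g; SUM(b)→f](S))) → 5
  (R ⋈[e=f] π[f]((T ⋈[c=g] γ[g; SUM(b)→f](S)))) → 3
  γ[x; SUM(f)→b]((R ⋈[e=f] π[f]((T ⋈[c=g] γ[g; SUM(b)→f](S))))) → 3
  S → 6
  σ[g<=2](S) → 3
  γ[u; MAX(b)→h](σ[g<=2](S)) → 3
  (γ[x; SUM(f)→b]((R ⋈[e=f] π[f]((T ⋈[c=g] γ[g; SUM(b)→f](S))))) ⋈[b=h] γ[u; MAX(b)→h](σ[g<=2](S))) → 6
  π[h,b]((γ[x; SUM(f)→b]((R ⋈[e=f] π[f]((T ⋈[c=g] γ[g; SUM(b)→f](S))))) ⋈[b=h] γ[u; MAX(b)→h](σ[g<=2](S)))) → 6
E2 subexpression sizes:
  S → 6
  σ[g<=2](S) → 3
  γ[u; MAX(b)→h](σ[g<=2](S)) → 3
  R → 6
  T → 6
  S → 6
  γ[g; SUM(b)→f](S) → 5
  (T ⋈[c=g] γ[g; SUM(b)→f](S)) → 5
  π[f]((T ⋈[c=g] γ[g; SUM(b)→f](S))) → 5
  (R ⋈[e=f] π[f]((T ⋈[c=g] γ[g; SUM(b)→f](S)))) → 3
  γ[x; SUM(f)→b]((R ⋈[e=f] π[f]((T ⋈[c=g] γ[g; SUM(b)→f](S))))) → 3
  (γ[u; MAX(b)→h](σ[g<=2](S)) ⋈[h=b] γ[x; SUM(f)→b]((R ⋈[e=f] π[f]((T ⋈[c=g] γ[g; SUM(b)→f](S)))))) → 6
  π[x,b,u,h]((γ[u; MAX(b)→h](σ[g<=2](S)) ⋈[h=b] γ[x; SUM(f)→b]((R ⋈[e=f] π[f]((T ⋈[c=g] γ[g; SUM(b)→f](S))))))) → 6
  π[h,b](π[x,b,u,h]((γ[u; MAX(b)→h](σ[g<=2](S)) ⋈[h=b] γ[x; SUM(f)→b]((R ⋈[e=f] π[f]((T ⋈[c=g] γ[g; SUM(b)→f](S)))))))) → 6

E1 and E2 produce the same multiset:
h | b
6 | 6
6 | 6
6 | 6
6 | 6
6 | 6
6 | 6

yes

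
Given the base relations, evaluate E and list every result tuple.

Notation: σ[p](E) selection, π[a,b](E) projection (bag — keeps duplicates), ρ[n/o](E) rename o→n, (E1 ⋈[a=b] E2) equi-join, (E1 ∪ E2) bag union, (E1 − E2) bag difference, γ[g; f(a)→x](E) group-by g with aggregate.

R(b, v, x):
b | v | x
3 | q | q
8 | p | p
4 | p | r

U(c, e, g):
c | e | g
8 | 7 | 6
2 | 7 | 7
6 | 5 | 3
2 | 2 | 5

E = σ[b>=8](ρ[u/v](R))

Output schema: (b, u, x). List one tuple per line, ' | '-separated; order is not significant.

Subexpression sizes:
  R → 3
  ρ[u/v](R) → 3
  σ[b>=8](ρ[u/v](R)) → 1

== RESULT ==
b | u | x
8 | p | p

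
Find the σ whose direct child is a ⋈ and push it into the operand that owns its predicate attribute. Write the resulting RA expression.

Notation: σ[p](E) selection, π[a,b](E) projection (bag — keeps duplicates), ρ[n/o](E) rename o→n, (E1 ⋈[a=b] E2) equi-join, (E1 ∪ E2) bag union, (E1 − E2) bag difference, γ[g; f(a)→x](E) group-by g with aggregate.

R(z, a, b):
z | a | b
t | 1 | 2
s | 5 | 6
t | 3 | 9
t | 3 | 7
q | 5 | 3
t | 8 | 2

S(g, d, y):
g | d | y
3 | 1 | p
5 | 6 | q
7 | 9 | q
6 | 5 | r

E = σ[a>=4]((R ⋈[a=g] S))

σ filters on a, owned by the left side.
E' = (σ[a>=4](R) ⋈[a=g] S)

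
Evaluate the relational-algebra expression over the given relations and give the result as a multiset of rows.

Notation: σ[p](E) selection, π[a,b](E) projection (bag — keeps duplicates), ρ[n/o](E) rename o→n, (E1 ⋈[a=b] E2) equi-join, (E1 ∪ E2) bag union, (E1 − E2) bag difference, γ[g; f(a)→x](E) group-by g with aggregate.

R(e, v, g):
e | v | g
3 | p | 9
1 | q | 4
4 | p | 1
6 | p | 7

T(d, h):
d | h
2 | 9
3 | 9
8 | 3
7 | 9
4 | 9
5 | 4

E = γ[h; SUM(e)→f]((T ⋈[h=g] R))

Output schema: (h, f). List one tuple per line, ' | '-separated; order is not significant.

Stepwise |·|:
  T → 6
  R → 4
  (T ⋈[h=g] R) → 5
  γ[h; SUM(e)→f]((T ⋈[h=g] R)) → 2

== RESULT ==
h | f
4 | 1
9 | 12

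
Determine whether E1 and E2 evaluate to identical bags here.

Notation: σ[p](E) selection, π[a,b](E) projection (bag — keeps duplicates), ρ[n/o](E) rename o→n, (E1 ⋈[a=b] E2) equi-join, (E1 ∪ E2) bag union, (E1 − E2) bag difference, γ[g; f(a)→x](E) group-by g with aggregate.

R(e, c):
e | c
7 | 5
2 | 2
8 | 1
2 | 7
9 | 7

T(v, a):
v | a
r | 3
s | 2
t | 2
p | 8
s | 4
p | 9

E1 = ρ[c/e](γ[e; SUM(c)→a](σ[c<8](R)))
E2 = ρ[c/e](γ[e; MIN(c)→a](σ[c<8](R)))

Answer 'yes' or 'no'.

E1 stepwise |·|:
  R → 5
  σ[c<8](R) → 5
  γ[e; SUM(c)→a](σ[c<8](R)) → 4
  ρ[c/e](γ[e; SUM(c)→a](σ[c<8](R))) → 4
E2 stepwise |·|:
  R → 5
  σ[c<8](R) → 5
  γ[e; MIN(c)→a](σ[c<8](R)) → 4
  ρ[c/e](γ[e; MIN(c)→a](σ[c<8](R))) → 4

E1 result:
c | a
2 | 9
7 | 5
8 | 1
9 | 7
E2 result:
c | a
2 | 2
7 | 5
8 | 1
9 | 7
Witness: (2, 9) appears 1× in E1 but 0× in E2.

no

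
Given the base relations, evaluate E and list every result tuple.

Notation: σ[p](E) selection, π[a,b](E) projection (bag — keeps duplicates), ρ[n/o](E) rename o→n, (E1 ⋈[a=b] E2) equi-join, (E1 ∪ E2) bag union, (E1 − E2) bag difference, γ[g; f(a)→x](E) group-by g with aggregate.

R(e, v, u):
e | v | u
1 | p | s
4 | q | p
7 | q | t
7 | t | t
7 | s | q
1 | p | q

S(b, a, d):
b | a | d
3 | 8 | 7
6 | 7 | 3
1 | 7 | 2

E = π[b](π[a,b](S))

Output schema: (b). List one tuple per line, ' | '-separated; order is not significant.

Subexpression sizes:
  S → 3
  π[a,b](S) → 3
  π[b](π[a,b](S)) → 3

== RESULT ==
b
1
3
6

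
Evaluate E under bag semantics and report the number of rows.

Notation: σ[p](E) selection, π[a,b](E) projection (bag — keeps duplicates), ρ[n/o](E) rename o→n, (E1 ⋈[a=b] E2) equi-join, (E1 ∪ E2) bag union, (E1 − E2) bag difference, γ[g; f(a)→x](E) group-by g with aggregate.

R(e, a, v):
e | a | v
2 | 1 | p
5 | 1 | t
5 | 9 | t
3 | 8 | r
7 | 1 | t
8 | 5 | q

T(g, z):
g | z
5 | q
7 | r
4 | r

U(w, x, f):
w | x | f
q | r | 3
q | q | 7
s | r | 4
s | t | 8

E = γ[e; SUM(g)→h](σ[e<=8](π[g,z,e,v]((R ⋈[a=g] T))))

Per-node cardinality:
  R → 6
  T → 3
  (R ⋈[a=g] T) → 1
  π[g,z,e,v]((R ⋈[a=g] T)) → 1
  σ[e<=8](π[g,z,e,v]((R ⋈[a=g] T))) → 1
  γ[e; SUM(g)→h](σ[e<=8](π[g,z,e,v]((R ⋈[a=g] T)))) → 1

|E| = 1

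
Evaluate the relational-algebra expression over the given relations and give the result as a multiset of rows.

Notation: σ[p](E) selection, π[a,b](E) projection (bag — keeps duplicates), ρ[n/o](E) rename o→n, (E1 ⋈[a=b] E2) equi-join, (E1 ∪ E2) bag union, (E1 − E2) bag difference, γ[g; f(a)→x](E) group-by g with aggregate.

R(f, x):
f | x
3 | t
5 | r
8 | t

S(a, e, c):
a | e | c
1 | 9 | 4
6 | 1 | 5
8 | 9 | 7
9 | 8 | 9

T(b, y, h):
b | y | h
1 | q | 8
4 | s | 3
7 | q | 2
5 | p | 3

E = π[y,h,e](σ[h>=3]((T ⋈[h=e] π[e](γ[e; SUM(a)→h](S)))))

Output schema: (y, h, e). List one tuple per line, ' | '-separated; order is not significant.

Per-node cardinality:
  T → 4
  S → 4
  γ[e; SUM(a)→h](S) → 3
  π[e](γ[e; SUM(a)→h](S)) → 3
  (T ⋈[h=e] π[e](γ[e; SUM(a)→h](S))) → 1
  σ[h>=3]((T ⋈[h=e] π[e](γ[e; SUM(a)→h](S)))) → 1
  π[y,h,e](σ[h>=3]((T ⋈[h=e] π[e](γ[e; SUM(a)→h](S))))) → 1

== RESULT ==
y | h | e
q | 8 | 8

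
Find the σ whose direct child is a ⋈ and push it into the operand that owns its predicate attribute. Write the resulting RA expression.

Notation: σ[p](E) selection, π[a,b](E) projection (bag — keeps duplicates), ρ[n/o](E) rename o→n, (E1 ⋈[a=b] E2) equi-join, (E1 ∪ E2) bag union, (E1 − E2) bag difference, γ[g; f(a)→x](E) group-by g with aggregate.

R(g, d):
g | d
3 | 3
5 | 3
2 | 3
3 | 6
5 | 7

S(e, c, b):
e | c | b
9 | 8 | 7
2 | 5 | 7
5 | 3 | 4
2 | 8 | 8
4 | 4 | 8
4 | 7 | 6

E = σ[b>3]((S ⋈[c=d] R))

σ filters on b, owned by the left side.
E' = (σ[b>3](S) ⋈[c=d] R)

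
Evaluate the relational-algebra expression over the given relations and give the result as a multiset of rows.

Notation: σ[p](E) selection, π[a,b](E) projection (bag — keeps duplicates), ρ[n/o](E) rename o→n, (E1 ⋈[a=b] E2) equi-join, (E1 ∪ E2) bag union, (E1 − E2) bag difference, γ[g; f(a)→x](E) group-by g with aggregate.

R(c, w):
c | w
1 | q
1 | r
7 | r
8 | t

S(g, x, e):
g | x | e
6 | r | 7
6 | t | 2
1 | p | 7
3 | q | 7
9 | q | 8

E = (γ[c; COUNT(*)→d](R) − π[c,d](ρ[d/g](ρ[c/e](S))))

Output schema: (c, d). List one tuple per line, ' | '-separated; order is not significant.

Subexpression sizes:
  R → 4
  γ[c; COUNT(*)→d](R) → 3
  S → 5
  ρ[c/e](S) → 5
  ρ[d/g](ρ[c/e](S)) → 5
  π[c,d](ρ[d/g](ρ[c/e](S))) → 5
  (γ[c; COUNT(*)→d](R) − π[c,d](ρ[d/g](ρ[c/e](S)))) → 2

== RESULT ==
c | d
1 | 2
8 | 1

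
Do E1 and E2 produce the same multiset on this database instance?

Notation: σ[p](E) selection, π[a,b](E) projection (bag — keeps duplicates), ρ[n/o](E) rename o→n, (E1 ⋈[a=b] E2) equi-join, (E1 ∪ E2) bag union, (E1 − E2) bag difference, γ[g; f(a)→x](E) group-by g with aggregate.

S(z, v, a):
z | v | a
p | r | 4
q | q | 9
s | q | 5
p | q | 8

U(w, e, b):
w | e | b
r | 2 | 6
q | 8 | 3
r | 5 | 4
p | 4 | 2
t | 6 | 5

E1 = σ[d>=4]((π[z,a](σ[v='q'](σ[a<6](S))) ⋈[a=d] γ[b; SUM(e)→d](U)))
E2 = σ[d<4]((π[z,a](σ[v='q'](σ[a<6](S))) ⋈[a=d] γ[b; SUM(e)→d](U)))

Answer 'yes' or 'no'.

E1 stepwise |·|:
  S → 4
  σ[a<6](S) → 2
  σ[v='q'](σ[a<6](S)) → 1
  π[z,a](σ[v='q'](σ[a<6](S))) → 1
  U → 5
  γ[b; SUM(e)→d](U) → 5
  (π[z,a](σ[v='q'](σ[a<6](S))) ⋈[a=d] γ[b; SUM(e)→d](U)) → 1
  σ[d>=4]((π[z,a](σ[v='q'](σ[a<6](S))) ⋈[a=d] γ[b; SUM(e)→d](U))) → 1
E2 stepwise |·|:
  S → 4
  σ[a<6](S) → 2
  σ[v='q'](σ[a<6](S)) → 1
  π[z,a](σ[v='q'](σ[a<6](S))) → 1
  U → 5
  γ[b; SUM(e)→d](U) → 5
  (π[z,a](σ[v='q'](σ[a<6](S))) ⋈[a=d] γ[b; SUM(e)→d](U)) → 1
  σ[d<4]((π[z,a](σ[v='q'](σ[a<6](S))) ⋈[a=d] γ[b; SUM(e)→d](U))) → 0

E1 result:
z | a | b | d
s | 5 | 4 | 5
E2 result:
z | a | b | d
(0 rows)
Witness: ('s', 5, 4, 5) appears 1× in E1 but 0× in E2.

no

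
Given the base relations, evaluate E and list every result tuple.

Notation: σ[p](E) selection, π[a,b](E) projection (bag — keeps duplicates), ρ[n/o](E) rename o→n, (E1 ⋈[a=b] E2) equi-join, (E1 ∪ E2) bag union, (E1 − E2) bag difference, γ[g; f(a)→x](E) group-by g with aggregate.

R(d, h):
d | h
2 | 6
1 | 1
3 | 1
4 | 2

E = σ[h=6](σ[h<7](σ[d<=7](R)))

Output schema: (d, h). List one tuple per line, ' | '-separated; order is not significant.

Row counts bottom-up:
  R → 4
  σ[d<=7](R) → 4
  σ[h<7](σ[d<=7](R)) → 4
  σ[h=6](σ[h<7](σ[d<=7](R))) → 1

== RESULT ==
d | h
2 | 6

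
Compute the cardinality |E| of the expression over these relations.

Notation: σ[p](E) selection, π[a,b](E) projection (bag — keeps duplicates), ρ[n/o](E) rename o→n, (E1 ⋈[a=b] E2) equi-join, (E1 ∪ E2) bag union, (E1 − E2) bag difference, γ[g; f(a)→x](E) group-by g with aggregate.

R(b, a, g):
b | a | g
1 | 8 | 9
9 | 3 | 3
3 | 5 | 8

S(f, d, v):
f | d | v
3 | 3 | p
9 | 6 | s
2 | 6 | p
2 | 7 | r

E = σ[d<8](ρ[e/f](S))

Stepwise |·|:
  S → 4
  ρ[e/f](S) → 4
  σ[d<8](ρ[e/f](S)) → 4

|E| = 4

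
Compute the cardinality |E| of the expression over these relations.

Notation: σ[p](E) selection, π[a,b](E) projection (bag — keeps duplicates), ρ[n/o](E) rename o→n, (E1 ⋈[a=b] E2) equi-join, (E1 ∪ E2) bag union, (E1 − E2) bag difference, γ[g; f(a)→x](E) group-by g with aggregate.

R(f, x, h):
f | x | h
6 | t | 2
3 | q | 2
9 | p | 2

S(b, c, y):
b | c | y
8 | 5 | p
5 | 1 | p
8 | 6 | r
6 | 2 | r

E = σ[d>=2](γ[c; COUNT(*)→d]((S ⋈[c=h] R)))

Subexpression sizes:
  S → 4
  R → 3
  (S ⋈[c=h] R) → 3
  γ[c; COUNT(*)→d]((S ⋈[c=h] R)) → 1
  σ[d>=2](γ[c; COUNT(*)→d]((S ⋈[c=h] R))) → 1

|E| = 1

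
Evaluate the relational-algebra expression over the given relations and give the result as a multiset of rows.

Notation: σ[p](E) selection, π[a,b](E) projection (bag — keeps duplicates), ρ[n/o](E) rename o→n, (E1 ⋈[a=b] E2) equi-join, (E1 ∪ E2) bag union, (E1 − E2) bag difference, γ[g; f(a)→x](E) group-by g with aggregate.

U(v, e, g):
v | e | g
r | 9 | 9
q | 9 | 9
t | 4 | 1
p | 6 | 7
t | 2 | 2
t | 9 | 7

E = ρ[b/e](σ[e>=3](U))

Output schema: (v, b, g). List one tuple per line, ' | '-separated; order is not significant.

Stepwise |·|:
  U → 6
  σ[e>=3](U) → 5
  ρ[b/e](σ[e>=3](U)) → 5

== RESULT ==
v | b | g
p | 6 | 7
q | 9 | 9
r | 9 | 9
t | 4 | 1
t | 9 | 7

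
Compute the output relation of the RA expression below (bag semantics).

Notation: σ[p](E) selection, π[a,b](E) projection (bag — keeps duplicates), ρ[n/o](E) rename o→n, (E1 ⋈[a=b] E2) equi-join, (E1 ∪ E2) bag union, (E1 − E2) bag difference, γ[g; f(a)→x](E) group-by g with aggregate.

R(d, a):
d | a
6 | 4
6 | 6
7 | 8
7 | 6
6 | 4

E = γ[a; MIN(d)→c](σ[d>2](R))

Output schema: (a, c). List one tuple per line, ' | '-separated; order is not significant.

Subexpression sizes:
  R → 5
  σ[d>2](R) → 5
  γ[a; MIN(d)→c](σ[d>2](R)) → 3

== RESULT ==
a | c
4 | 6
6 | 6
8 | 7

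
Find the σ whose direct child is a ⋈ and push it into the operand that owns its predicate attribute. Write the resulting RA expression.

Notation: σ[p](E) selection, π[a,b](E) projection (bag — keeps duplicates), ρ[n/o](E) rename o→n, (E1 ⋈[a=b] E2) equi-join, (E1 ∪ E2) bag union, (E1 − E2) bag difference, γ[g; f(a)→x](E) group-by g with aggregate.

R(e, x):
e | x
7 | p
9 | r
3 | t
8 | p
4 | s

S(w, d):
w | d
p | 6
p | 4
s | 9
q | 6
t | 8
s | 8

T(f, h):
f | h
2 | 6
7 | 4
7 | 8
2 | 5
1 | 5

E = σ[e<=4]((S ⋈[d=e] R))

σ filters on e, owned by the right side.
E' = (S ⋈[d=e] σ[e<=4](R))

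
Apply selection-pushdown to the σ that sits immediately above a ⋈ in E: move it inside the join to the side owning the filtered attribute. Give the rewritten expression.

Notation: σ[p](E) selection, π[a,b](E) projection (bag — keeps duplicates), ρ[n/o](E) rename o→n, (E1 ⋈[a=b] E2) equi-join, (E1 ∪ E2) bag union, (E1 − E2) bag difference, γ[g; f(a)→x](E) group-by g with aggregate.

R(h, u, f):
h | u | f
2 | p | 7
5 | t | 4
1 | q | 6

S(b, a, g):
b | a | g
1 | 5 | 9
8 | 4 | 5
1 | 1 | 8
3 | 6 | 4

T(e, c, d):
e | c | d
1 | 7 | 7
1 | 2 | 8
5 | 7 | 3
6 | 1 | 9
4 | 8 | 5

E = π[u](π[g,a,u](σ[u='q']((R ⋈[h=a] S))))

σ filters on u, owned by the left side.
E' = π[u](π[g,a,u]((σ[u='q'](R) ⋈[h=a] S)))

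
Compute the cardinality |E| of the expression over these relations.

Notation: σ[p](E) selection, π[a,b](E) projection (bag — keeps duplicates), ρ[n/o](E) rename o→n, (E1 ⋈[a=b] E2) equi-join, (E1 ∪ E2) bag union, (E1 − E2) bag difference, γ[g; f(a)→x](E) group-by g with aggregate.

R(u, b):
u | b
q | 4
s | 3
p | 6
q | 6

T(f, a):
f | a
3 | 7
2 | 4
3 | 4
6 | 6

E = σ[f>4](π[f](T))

Row counts bottom-up:
  T → 4
  π[f](T) → 4
  σ[f>4](π[f](T)) → 1

|E| = 1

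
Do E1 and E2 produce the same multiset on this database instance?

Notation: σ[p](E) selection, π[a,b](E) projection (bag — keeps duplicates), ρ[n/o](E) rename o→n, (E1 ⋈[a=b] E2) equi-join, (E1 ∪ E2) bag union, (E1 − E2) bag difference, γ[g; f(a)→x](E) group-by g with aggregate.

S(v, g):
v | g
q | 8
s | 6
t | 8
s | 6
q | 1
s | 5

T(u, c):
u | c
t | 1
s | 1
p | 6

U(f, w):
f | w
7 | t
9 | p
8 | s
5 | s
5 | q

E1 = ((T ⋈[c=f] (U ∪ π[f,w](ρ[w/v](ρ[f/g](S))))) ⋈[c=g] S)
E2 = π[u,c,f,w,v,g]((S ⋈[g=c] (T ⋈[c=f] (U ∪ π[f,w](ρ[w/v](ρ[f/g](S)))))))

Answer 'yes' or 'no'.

E1 stepwise |·|:
  T → 3
  U → 5
  S → 6
  ρ[f/g](S) → 6
  ρ[w/v](ρ[f/g](S)) → 6
  π[f,w](ρ[w/v](ρ[f/g](S))) → 6
  (U ∪ π[f,w](ρ[w/v](ρ[f/g](S)))) → 11
  (T ⋈[c=f] (U ∪ π[f,w](ρ[w/v](ρ[f/g](S))))) → 4
  S → 6
  ((T ⋈[c=f] (U ∪ π[f,w](ρ[w/v](ρ[f/g](S))))) ⋈[c=g] S) → 6
E2 stepwise |·|:
  S → 6
  T → 3
  U → 5
  S → 6
  ρ[f/g](S) → 6
  ρ[w/v](ρ[f/g](S)) → 6
  π[f,w](ρ[w/v](ρ[f/g](S))) → 6
  (U ∪ π[f,w](ρ[w/v](ρ[f/g](S)))) → 11
  (T ⋈[c=f] (U ∪ π[f,w](ρ[w/v](ρ[f/g](S))))) → 4
  (S ⋈[g=c] (T ⋈[c=f] (U ∪ π[f,w](ρ[w/v](ρ[f/g](S)))))) → 6
  π[u,c,f,w,v,g]((S ⋈[g=c] (T ⋈[c=f] (U ∪ π[f,w](ρ[w/v](ρ[f/g](S))))))) → 6

E1 and E2 produce the same multiset:
u | c | f | w | v | g
p | 6 | 6 | s | s | 6
p | 6 | 6 | s | s | 6
p | 6 | 6 | s | s | 6
p | 6 | 6 | s | s | 6
s | 1 | 1 | q | q | 1
t | 1 | 1 | q | q | 1

yes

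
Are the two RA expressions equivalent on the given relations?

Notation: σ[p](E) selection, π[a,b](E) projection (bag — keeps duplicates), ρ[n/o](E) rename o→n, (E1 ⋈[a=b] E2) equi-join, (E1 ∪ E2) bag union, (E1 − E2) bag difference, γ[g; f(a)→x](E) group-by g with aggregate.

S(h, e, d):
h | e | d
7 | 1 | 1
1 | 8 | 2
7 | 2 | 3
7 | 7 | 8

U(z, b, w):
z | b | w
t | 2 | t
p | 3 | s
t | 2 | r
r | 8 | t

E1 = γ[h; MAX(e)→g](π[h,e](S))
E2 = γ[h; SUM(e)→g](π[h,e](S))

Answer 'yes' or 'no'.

E1 row counts bottom-up:
  S → 4
  π[h,e](S) → 4
  γ[h; MAX(e)→g](π[h,e](S)) → 2
E2 row counts bottom-up:
  S → 4
  π[h,e](S) → 4
  γ[h; SUM(e)→g](π[h,e](S)) → 2

E1 result:
h | g
1 | 8
7 | 7
E2 result:
h | g
1 | 8
7 | 10
Witness: (7, 10) appears 0× in E1 but 1× in E2.

no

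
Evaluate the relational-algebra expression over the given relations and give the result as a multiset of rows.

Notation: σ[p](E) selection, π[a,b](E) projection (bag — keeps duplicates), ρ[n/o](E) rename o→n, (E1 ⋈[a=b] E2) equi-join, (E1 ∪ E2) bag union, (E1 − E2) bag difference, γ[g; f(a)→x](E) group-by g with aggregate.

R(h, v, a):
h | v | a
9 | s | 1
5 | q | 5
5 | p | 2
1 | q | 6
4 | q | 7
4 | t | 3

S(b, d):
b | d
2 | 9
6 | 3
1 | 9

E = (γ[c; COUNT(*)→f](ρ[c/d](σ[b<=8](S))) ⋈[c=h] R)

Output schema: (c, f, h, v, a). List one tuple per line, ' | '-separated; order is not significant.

Stepwise |·|:
  S → 3
  σ[b<=8](S) → 3
  ρ[c/d](σ[b<=8](S)) → 3
  γ[c; COUNT(*)→f](ρ[c/d](σ[b<=8](S))) → 2
  R → 6
  (γ[c; COUNT(*)→f](ρ[c/d](σ[b<=8](S))) ⋈[c=h] R) → 1

== RESULT ==
c | f | h | v | a
9 | 2 | 9 | s | 1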